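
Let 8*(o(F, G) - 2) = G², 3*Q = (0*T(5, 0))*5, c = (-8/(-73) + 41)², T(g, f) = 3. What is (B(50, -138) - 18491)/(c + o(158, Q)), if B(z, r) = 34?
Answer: -98357353/9016659 ≈ -10.908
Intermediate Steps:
c = 9006001/5329 (c = (-8*(-1/73) + 41)² = (8/73 + 41)² = (3001/73)² = 9006001/5329 ≈ 1690.0)
Q = 0 (Q = ((0*3)*5)/3 = (0*5)/3 = (⅓)*0 = 0)
o(F, G) = 2 + G²/8
(B(50, -138) - 18491)/(c + o(158, Q)) = (34 - 18491)/(9006001/5329 + (2 + (⅛)*0²)) = -18457/(9006001/5329 + (2 + (⅛)*0)) = -18457/(9006001/5329 + (2 + 0)) = -18457/(9006001/5329 + 2) = -18457/9016659/5329 = -18457*5329/9016659 = -98357353/9016659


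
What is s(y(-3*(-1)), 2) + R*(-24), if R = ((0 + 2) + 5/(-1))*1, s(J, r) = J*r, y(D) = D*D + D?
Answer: 96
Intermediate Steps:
y(D) = D + D² (y(D) = D² + D = D + D²)
R = -3 (R = (2 + 5*(-1))*1 = (2 - 5)*1 = -3*1 = -3)
s(y(-3*(-1)), 2) + R*(-24) = ((-3*(-1))*(1 - 3*(-1)))*2 - 3*(-24) = (3*(1 + 3))*2 + 72 = (3*4)*2 + 72 = 12*2 + 72 = 24 + 72 = 96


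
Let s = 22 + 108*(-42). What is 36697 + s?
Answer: 32183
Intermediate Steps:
s = -4514 (s = 22 - 4536 = -4514)
36697 + s = 36697 - 4514 = 32183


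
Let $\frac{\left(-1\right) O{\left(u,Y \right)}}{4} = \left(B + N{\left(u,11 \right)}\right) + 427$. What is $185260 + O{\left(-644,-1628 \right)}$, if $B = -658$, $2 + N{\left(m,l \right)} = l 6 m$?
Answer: $356208$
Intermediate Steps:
$N{\left(m,l \right)} = -2 + 6 l m$ ($N{\left(m,l \right)} = -2 + l 6 m = -2 + 6 l m$)
$O{\left(u,Y \right)} = 932 - 264 u$ ($O{\left(u,Y \right)} = - 4 \left(\left(-658 + \left(-2 + 6 \cdot 11 u\right)\right) + 427\right) = - 4 \left(\left(-658 + \left(-2 + 66 u\right)\right) + 427\right) = - 4 \left(\left(-660 + 66 u\right) + 427\right) = - 4 \left(-233 + 66 u\right) = 932 - 264 u$)
$185260 + O{\left(-644,-1628 \right)} = 185260 + \left(932 - -170016\right) = 185260 + \left(932 + 170016\right) = 185260 + 170948 = 356208$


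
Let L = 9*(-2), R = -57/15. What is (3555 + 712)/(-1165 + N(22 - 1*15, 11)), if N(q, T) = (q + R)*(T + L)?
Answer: -21335/5937 ≈ -3.5936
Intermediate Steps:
R = -19/5 (R = -57*1/15 = -19/5 ≈ -3.8000)
L = -18
N(q, T) = (-18 + T)*(-19/5 + q) (N(q, T) = (q - 19/5)*(T - 18) = (-19/5 + q)*(-18 + T) = (-18 + T)*(-19/5 + q))
(3555 + 712)/(-1165 + N(22 - 1*15, 11)) = (3555 + 712)/(-1165 + (342/5 - 18*(22 - 1*15) - 19/5*11 + 11*(22 - 1*15))) = 4267/(-1165 + (342/5 - 18*(22 - 15) - 209/5 + 11*(22 - 15))) = 4267/(-1165 + (342/5 - 18*7 - 209/5 + 11*7)) = 4267/(-1165 + (342/5 - 126 - 209/5 + 77)) = 4267/(-1165 - 112/5) = 4267/(-5937/5) = 4267*(-5/5937) = -21335/5937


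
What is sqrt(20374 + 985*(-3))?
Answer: sqrt(17419) ≈ 131.98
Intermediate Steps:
sqrt(20374 + 985*(-3)) = sqrt(20374 - 2955) = sqrt(17419)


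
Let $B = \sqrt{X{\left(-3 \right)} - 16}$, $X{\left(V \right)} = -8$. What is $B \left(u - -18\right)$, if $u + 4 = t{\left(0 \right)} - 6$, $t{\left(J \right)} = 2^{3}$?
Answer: $32 i \sqrt{6} \approx 78.384 i$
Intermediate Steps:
$t{\left(J \right)} = 8$
$B = 2 i \sqrt{6}$ ($B = \sqrt{-8 - 16} = \sqrt{-24} = 2 i \sqrt{6} \approx 4.899 i$)
$u = -2$ ($u = -4 + \left(8 - 6\right) = -4 + 2 = -2$)
$B \left(u - -18\right) = 2 i \sqrt{6} \left(-2 - -18\right) = 2 i \sqrt{6} \left(-2 + 18\right) = 2 i \sqrt{6} \cdot 16 = 32 i \sqrt{6}$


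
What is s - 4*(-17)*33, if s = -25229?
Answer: -22985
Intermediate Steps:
s - 4*(-17)*33 = -25229 - 4*(-17)*33 = -25229 + 68*33 = -25229 + 2244 = -22985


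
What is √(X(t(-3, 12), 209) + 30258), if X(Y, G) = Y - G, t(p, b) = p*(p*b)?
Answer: √30157 ≈ 173.66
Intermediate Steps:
t(p, b) = b*p² (t(p, b) = p*(b*p) = b*p²)
√(X(t(-3, 12), 209) + 30258) = √((12*(-3)² - 1*209) + 30258) = √((12*9 - 209) + 30258) = √((108 - 209) + 30258) = √(-101 + 30258) = √30157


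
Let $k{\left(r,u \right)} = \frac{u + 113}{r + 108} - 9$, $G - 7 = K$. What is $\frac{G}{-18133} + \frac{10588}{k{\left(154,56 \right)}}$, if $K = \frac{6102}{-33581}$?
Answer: $- \frac{1689190534265673}{1332935233597} \approx -1267.3$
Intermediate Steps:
$K = - \frac{6102}{33581}$ ($K = 6102 \left(- \frac{1}{33581}\right) = - \frac{6102}{33581} \approx -0.18171$)
$G = \frac{228965}{33581}$ ($G = 7 - \frac{6102}{33581} = \frac{228965}{33581} \approx 6.8183$)
$k{\left(r,u \right)} = -9 + \frac{113 + u}{108 + r}$ ($k{\left(r,u \right)} = \frac{113 + u}{108 + r} - 9 = -9 + \frac{113 + u}{108 + r}$)
$\frac{G}{-18133} + \frac{10588}{k{\left(154,56 \right)}} = \frac{228965}{33581 \left(-18133\right)} + \frac{10588}{\frac{1}{108 + 154} \left(-859 + 56 - 1386\right)} = \frac{228965}{33581} \left(- \frac{1}{18133}\right) + \frac{10588}{\frac{1}{262} \left(-859 + 56 - 1386\right)} = - \frac{228965}{608924273} + \frac{10588}{\frac{1}{262} \left(-2189\right)} = - \frac{228965}{608924273} + \frac{10588}{- \frac{2189}{262}} = - \frac{228965}{608924273} + 10588 \left(- \frac{262}{2189}\right) = - \frac{228965}{608924273} - \frac{2774056}{2189} = - \frac{1689190534265673}{1332935233597}$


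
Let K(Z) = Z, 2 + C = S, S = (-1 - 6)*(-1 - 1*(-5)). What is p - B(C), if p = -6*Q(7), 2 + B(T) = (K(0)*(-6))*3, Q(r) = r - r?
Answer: 2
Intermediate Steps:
Q(r) = 0
S = -28 (S = -7*(-1 + 5) = -7*4 = -28)
C = -30 (C = -2 - 28 = -30)
B(T) = -2 (B(T) = -2 + (0*(-6))*3 = -2 + 0*3 = -2 + 0 = -2)
p = 0 (p = -6*0 = 0)
p - B(C) = 0 - 1*(-2) = 0 + 2 = 2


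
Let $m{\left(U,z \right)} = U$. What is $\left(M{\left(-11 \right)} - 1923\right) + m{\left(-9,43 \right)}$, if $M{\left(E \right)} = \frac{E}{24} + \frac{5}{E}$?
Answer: $- \frac{510289}{264} \approx -1932.9$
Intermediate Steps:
$M{\left(E \right)} = \frac{5}{E} + \frac{E}{24}$ ($M{\left(E \right)} = E \frac{1}{24} + \frac{5}{E} = \frac{E}{24} + \frac{5}{E} = \frac{5}{E} + \frac{E}{24}$)
$\left(M{\left(-11 \right)} - 1923\right) + m{\left(-9,43 \right)} = \left(\left(\frac{5}{-11} + \frac{1}{24} \left(-11\right)\right) - 1923\right) - 9 = \left(\left(5 \left(- \frac{1}{11}\right) - \frac{11}{24}\right) - 1923\right) - 9 = \left(\left(- \frac{5}{11} - \frac{11}{24}\right) - 1923\right) - 9 = \left(- \frac{241}{264} - 1923\right) - 9 = - \frac{507913}{264} - 9 = - \frac{510289}{264}$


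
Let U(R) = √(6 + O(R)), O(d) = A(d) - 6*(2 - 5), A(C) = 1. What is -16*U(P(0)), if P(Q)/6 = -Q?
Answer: -80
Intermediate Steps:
P(Q) = -6*Q (P(Q) = 6*(-Q) = -6*Q)
O(d) = 19 (O(d) = 1 - 6*(2 - 5) = 1 - 6*(-3) = 1 - 1*(-18) = 1 + 18 = 19)
U(R) = 5 (U(R) = √(6 + 19) = √25 = 5)
-16*U(P(0)) = -16*5 = -80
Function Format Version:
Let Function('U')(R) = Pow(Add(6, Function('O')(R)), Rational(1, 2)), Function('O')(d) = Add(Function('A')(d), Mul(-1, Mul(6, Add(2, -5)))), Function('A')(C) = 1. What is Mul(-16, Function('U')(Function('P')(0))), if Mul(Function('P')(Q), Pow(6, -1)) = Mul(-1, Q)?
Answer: -80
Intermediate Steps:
Function('P')(Q) = Mul(-6, Q) (Function('P')(Q) = Mul(6, Mul(-1, Q)) = Mul(-6, Q))
Function('O')(d) = 19 (Function('O')(d) = Add(1, Mul(-1, Mul(6, Add(2, -5)))) = Add(1, Mul(-1, Mul(6, -3))) = Add(1, Mul(-1, -18)) = Add(1, 18) = 19)
Function('U')(R) = 5 (Function('U')(R) = Pow(Add(6, 19), Rational(1, 2)) = Pow(25, Rational(1, 2)) = 5)
Mul(-16, Function('U')(Function('P')(0))) = Mul(-16, 5) = -80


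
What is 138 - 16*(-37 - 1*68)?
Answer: 1818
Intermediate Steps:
138 - 16*(-37 - 1*68) = 138 - 16*(-37 - 68) = 138 - 16*(-105) = 138 + 1680 = 1818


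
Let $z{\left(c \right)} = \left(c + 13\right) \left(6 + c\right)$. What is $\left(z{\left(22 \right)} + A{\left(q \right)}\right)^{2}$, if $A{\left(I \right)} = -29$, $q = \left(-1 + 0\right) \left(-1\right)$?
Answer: $904401$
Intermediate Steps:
$q = 1$ ($q = \left(-1\right) \left(-1\right) = 1$)
$z{\left(c \right)} = \left(6 + c\right) \left(13 + c\right)$ ($z{\left(c \right)} = \left(13 + c\right) \left(6 + c\right) = \left(6 + c\right) \left(13 + c\right)$)
$\left(z{\left(22 \right)} + A{\left(q \right)}\right)^{2} = \left(\left(78 + 22^{2} + 19 \cdot 22\right) - 29\right)^{2} = \left(\left(78 + 484 + 418\right) - 29\right)^{2} = \left(980 - 29\right)^{2} = 951^{2} = 904401$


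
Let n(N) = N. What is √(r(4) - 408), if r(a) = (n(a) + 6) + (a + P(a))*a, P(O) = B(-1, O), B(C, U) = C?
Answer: I*√386 ≈ 19.647*I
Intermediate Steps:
P(O) = -1
r(a) = 6 + a + a*(-1 + a) (r(a) = (a + 6) + (a - 1)*a = (6 + a) + (-1 + a)*a = (6 + a) + a*(-1 + a) = 6 + a + a*(-1 + a))
√(r(4) - 408) = √((6 + 4²) - 408) = √((6 + 16) - 408) = √(22 - 408) = √(-386) = I*√386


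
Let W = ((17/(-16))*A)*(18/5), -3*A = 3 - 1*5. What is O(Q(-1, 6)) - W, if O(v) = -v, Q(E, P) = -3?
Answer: 111/20 ≈ 5.5500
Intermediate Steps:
A = ⅔ (A = -(3 - 1*5)/3 = -(3 - 5)/3 = -⅓*(-2) = ⅔ ≈ 0.66667)
W = -51/20 (W = ((17/(-16))*(⅔))*(18/5) = ((17*(-1/16))*(⅔))*(18*(⅕)) = -17/16*⅔*(18/5) = -17/24*18/5 = -51/20 ≈ -2.5500)
O(Q(-1, 6)) - W = -1*(-3) - 1*(-51/20) = 3 + 51/20 = 111/20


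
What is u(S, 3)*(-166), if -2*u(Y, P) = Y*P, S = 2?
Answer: 498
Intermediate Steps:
u(Y, P) = -P*Y/2 (u(Y, P) = -Y*P/2 = -P*Y/2)
u(S, 3)*(-166) = -½*3*2*(-166) = -3*(-166) = 498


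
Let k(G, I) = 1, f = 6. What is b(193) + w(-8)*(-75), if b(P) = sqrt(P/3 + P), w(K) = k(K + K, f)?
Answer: -75 + 2*sqrt(579)/3 ≈ -58.958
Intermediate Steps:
w(K) = 1
b(P) = 2*sqrt(3)*sqrt(P)/3 (b(P) = sqrt(P*(1/3) + P) = sqrt(P/3 + P) = sqrt(4*P/3) = 2*sqrt(3)*sqrt(P)/3)
b(193) + w(-8)*(-75) = 2*sqrt(3)*sqrt(193)/3 + 1*(-75) = 2*sqrt(579)/3 - 75 = -75 + 2*sqrt(579)/3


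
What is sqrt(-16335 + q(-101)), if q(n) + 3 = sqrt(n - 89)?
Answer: sqrt(-16338 + I*sqrt(190)) ≈ 0.0539 + 127.82*I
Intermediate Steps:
q(n) = -3 + sqrt(-89 + n) (q(n) = -3 + sqrt(n - 89) = -3 + sqrt(-89 + n))
sqrt(-16335 + q(-101)) = sqrt(-16335 + (-3 + sqrt(-89 - 101))) = sqrt(-16335 + (-3 + sqrt(-190))) = sqrt(-16335 + (-3 + I*sqrt(190))) = sqrt(-16338 + I*sqrt(190))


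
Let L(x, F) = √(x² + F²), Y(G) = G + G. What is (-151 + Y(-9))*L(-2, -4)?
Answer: -338*√5 ≈ -755.79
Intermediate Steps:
Y(G) = 2*G
L(x, F) = √(F² + x²)
(-151 + Y(-9))*L(-2, -4) = (-151 + 2*(-9))*√((-4)² + (-2)²) = (-151 - 18)*√(16 + 4) = -338*√5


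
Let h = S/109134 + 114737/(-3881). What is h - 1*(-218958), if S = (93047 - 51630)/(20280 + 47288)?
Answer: 6265373345453926609/28618362480672 ≈ 2.1893e+5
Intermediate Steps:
S = 41417/67568 ≈ 0.61297
h = -846066589053167/28618362480672 (h = (41417/67568)/109134 + 114737/(-3881) = (41417/67568)*(1/109134) + 114737*(-1/3881) = 41417/7373966112 - 114737/3881 = -846066589053167/28618362480672 ≈ -29.564)
h - 1*(-218958) = -846066589053167/28618362480672 - 1*(-218958) = -846066589053167/28618362480672 + 218958 = 6265373345453926609/28618362480672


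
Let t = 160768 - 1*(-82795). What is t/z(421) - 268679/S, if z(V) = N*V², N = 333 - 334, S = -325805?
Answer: -31733108576/57746004005 ≈ -0.54953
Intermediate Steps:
N = -1
t = 243563 (t = 160768 + 82795 = 243563)
z(V) = -V²
t/z(421) - 268679/S = 243563/((-1*421²)) - 268679/(-325805) = 243563/((-1*177241)) - 268679*(-1/325805) = 243563/(-177241) + 268679/325805 = 243563*(-1/177241) + 268679/325805 = -243563/177241 + 268679/325805 = -31733108576/57746004005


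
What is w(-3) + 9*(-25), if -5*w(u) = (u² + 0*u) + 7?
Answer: -1141/5 ≈ -228.20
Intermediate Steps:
w(u) = -7/5 - u²/5 (w(u) = -((u² + 0*u) + 7)/5 = -((u² + 0) + 7)/5 = -(u² + 7)/5 = -(7 + u²)/5 = -7/5 - u²/5)
w(-3) + 9*(-25) = (-7/5 - ⅕*(-3)²) + 9*(-25) = (-7/5 - ⅕*9) - 225 = (-7/5 - 9/5) - 225 = -16/5 - 225 = -1141/5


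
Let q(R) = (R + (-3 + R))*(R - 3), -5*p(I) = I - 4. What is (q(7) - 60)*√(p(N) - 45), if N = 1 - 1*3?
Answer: -16*I*√1095/5 ≈ -105.89*I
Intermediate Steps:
N = -2 (N = 1 - 3 = -2)
p(I) = ⅘ - I/5 (p(I) = -(I - 4)/5 = -(-4 + I)/5 = ⅘ - I/5)
q(R) = (-3 + R)*(-3 + 2*R) (q(R) = (-3 + 2*R)*(-3 + R) = (-3 + R)*(-3 + 2*R))
(q(7) - 60)*√(p(N) - 45) = ((9 - 9*7 + 2*7²) - 60)*√((⅘ - ⅕*(-2)) - 45) = ((9 - 63 + 2*49) - 60)*√((⅘ + ⅖) - 45) = ((9 - 63 + 98) - 60)*√(6/5 - 45) = (44 - 60)*√(-219/5) = -16*I*√1095/5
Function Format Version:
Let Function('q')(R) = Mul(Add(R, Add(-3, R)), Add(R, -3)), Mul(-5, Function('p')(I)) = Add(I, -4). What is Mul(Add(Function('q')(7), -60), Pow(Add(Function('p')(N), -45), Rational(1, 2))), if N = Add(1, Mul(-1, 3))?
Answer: Mul(Rational(-16, 5), I, Pow(1095, Rational(1, 2))) ≈ Mul(-105.89, I)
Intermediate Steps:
N = -2 (N = Add(1, -3) = -2)
Function('p')(I) = Add(Rational(4, 5), Mul(Rational(-1, 5), I)) (Function('p')(I) = Mul(Rational(-1, 5), Add(I, -4)) = Mul(Rational(-1, 5), Add(-4, I)) = Add(Rational(4, 5), Mul(Rational(-1, 5), I)))
Function('q')(R) = Mul(Add(-3, R), Add(-3, Mul(2, R))) (Function('q')(R) = Mul(Add(-3, Mul(2, R)), Add(-3, R)) = Mul(Add(-3, R), Add(-3, Mul(2, R))))
Mul(Add(Function('q')(7), -60), Pow(Add(Function('p')(N), -45), Rational(1, 2))) = Mul(Add(Add(9, Mul(-9, 7), Mul(2, Pow(7, 2))), -60), Pow(Add(Add(Rational(4, 5), Mul(Rational(-1, 5), -2)), -45), Rational(1, 2))) = Mul(Add(Add(9, -63, Mul(2, 49)), -60), Pow(Add(Add(Rational(4, 5), Rational(2, 5)), -45), Rational(1, 2))) = Mul(Add(Add(9, -63, 98), -60), Pow(Add(Rational(6, 5), -45), Rational(1, 2))) = Mul(Add(44, -60), Pow(Rational(-219, 5), Rational(1, 2))) = Mul(-16, Mul(Rational(1, 5), I, Pow(1095, Rational(1, 2)))) = Mul(Rational(-16, 5), I, Pow(1095, Rational(1, 2)))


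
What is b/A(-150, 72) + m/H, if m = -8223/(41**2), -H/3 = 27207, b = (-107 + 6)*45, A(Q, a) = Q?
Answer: 13857722411/457349670 ≈ 30.300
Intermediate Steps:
b = -4545 (b = -101*45 = -4545)
H = -81621 (H = -3*27207 = -81621)
m = -8223/1681 ≈ -4.8917
b/A(-150, 72) + m/H = -4545/(-150) - 8223/1681/(-81621) = -4545*(-1/150) - 8223/1681*(-1/81621) = 303/10 + 2741/45734967 = 13857722411/457349670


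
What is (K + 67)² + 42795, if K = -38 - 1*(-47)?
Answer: 48571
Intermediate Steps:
K = 9 (K = -38 + 47 = 9)
(K + 67)² + 42795 = (9 + 67)² + 42795 = 76² + 42795 = 5776 + 42795 = 48571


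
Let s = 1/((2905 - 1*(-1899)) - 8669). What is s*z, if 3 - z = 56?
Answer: 53/3865 ≈ 0.013713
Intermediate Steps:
z = -53 (z = 3 - 1*56 = 3 - 56 = -53)
s = -1/3865 (s = 1/((2905 + 1899) - 8669) = 1/(4804 - 8669) = 1/(-3865) = -1/3865 ≈ -0.00025873)
s*z = -1/3865*(-53) = 53/3865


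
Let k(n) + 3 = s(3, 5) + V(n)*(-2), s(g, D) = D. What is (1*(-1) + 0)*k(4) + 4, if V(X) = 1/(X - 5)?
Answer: 0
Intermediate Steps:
V(X) = 1/(-5 + X)
k(n) = 2 - 2/(-5 + n) (k(n) = -3 + (5 - 2/(-5 + n)) = 2 - 2/(-5 + n))
(1*(-1) + 0)*k(4) + 4 = (1*(-1) + 0)*(2*(-6 + 4)/(-5 + 4)) + 4 = (-1 + 0)*(2*(-2)/(-1)) + 4 = -2*(-1)*(-2) + 4 = -1*4 + 4 = -4 + 4 = 0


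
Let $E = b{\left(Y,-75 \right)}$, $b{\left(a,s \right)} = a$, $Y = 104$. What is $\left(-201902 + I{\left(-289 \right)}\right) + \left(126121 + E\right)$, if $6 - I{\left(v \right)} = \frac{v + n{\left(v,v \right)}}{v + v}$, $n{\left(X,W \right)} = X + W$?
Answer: $- \frac{151345}{2} \approx -75673.0$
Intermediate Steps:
$n{\left(X,W \right)} = W + X$
$I{\left(v \right)} = \frac{9}{2}$ ($I{\left(v \right)} = 6 - \frac{v + \left(v + v\right)}{v + v} = 6 - \frac{v + 2 v}{2 v} = 6 - 3 v \frac{1}{2 v} = 6 - \frac{3}{2} = \frac{9}{2}$)
$E = 104$
$\left(-201902 + I{\left(-289 \right)}\right) + \left(126121 + E\right) = \left(-201902 + \frac{9}{2}\right) + \left(126121 + 104\right) = - \frac{403795}{2} + 126225 = - \frac{151345}{2}$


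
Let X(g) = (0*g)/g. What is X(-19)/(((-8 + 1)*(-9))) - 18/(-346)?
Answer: 9/173 ≈ 0.052023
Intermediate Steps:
X(g) = 0 (X(g) = 0/g = 0)
X(-19)/(((-8 + 1)*(-9))) - 18/(-346) = 0/(((-8 + 1)*(-9))) - 18/(-346) = 0/((-7*(-9))) - 18*(-1/346) = 0/63 + 9/173 = 0*(1/63) + 9/173 = 0 + 9/173 = 9/173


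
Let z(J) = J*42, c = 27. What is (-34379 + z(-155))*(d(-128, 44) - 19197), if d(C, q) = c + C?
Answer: 789075922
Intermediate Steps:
d(C, q) = 27 + C
z(J) = 42*J
(-34379 + z(-155))*(d(-128, 44) - 19197) = (-34379 + 42*(-155))*((27 - 128) - 19197) = (-34379 - 6510)*(-101 - 19197) = -40889*(-19298) = 789075922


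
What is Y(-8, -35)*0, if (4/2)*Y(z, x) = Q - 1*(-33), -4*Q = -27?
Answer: 0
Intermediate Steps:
Q = 27/4 (Q = -¼*(-27) = 27/4 ≈ 6.7500)
Y(z, x) = 159/8 (Y(z, x) = (27/4 - 1*(-33))/2 = (27/4 + 33)/2 = (½)*(159/4) = 159/8)
Y(-8, -35)*0 = (159/8)*0 = 0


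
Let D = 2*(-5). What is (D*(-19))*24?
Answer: 4560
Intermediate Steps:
D = -10
(D*(-19))*24 = -10*(-19)*24 = 190*24 = 4560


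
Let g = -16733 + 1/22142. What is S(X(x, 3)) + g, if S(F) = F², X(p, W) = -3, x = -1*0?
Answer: -370302807/22142 ≈ -16724.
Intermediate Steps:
x = 0
g = -370502085/22142 (g = -16733 + 1/22142 = -370502085/22142 ≈ -16733.)
S(X(x, 3)) + g = (-3)² - 370502085/22142 = 9 - 370502085/22142 = -370302807/22142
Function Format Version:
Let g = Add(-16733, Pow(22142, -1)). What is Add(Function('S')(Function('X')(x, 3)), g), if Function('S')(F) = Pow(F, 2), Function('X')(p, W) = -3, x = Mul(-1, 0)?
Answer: Rational(-370302807, 22142) ≈ -16724.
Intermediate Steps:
x = 0
g = Rational(-370502085, 22142) (g = Add(-16733, Rational(1, 22142)) = Rational(-370502085, 22142) ≈ -16733.)
Add(Function('S')(Function('X')(x, 3)), g) = Add(Pow(-3, 2), Rational(-370502085, 22142)) = Add(9, Rational(-370502085, 22142)) = Rational(-370302807, 22142)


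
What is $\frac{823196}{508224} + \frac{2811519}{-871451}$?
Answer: $- \frac{177876613715}{110723078256} \approx -1.6065$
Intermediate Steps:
$\frac{823196}{508224} + \frac{2811519}{-871451} = 823196 \cdot \frac{1}{508224} + 2811519 \left(- \frac{1}{871451}\right) = \frac{205799}{127056} - \frac{2811519}{871451} = - \frac{177876613715}{110723078256}$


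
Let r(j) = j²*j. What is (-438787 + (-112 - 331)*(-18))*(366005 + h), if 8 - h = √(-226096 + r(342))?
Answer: -157683158569 + 861626*√9943898 ≈ -1.5497e+11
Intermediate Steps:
r(j) = j³
h = 8 - 2*√9943898 (h = 8 - √(-226096 + 342³) = 8 - √(-226096 + 40001688) = 8 - √39775592 = 8 - 2*√9943898 ≈ -6298.8)
(-438787 + (-112 - 331)*(-18))*(366005 + h) = (-438787 + (-112 - 331)*(-18))*(366005 + (8 - 2*√9943898)) = (-438787 - 443*(-18))*(366013 - 2*√9943898) = (-438787 + 7974)*(366013 - 2*√9943898) = -430813*(366013 - 2*√9943898) = -157683158569 + 861626*√9943898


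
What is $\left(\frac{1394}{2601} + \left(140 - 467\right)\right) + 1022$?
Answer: $\frac{106417}{153} \approx 695.54$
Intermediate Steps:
$\left(\frac{1394}{2601} + \left(140 - 467\right)\right) + 1022 = \left(1394 \cdot \frac{1}{2601} - 327\right) + 1022 = \left(\frac{82}{153} - 327\right) + 1022 = - \frac{49949}{153} + 1022 = \frac{106417}{153}$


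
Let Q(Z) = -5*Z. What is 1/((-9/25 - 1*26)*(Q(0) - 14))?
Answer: 25/9226 ≈ 0.0027097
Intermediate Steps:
1/((-9/25 - 1*26)*(Q(0) - 14)) = 1/((-9/25 - 1*26)*(-5*0 - 14)) = 1/((-9*1/25 - 26)*(0 - 14)) = 1/((-9/25 - 26)*(-14)) = 1/(-659/25*(-14)) = 1/(9226/25) = 25/9226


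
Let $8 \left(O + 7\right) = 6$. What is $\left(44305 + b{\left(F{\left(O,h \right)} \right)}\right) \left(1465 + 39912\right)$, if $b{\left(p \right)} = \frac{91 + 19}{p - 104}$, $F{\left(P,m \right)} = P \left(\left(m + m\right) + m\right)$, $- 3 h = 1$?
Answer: $\frac{31163744185}{17} \approx 1.8332 \cdot 10^{9}$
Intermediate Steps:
$O = - \frac{25}{4}$ ($O = -7 + \frac{1}{8} \cdot 6 = -7 + \frac{3}{4} = - \frac{25}{4} \approx -6.25$)
$h = - \frac{1}{3}$ ($h = \left(- \frac{1}{3}\right) 1 = - \frac{1}{3} \approx -0.33333$)
$F{\left(P,m \right)} = 3 P m$ ($F{\left(P,m \right)} = P \left(2 m + m\right) = P 3 m = 3 P m$)
$b{\left(p \right)} = \frac{110}{-104 + p}$
$\left(44305 + b{\left(F{\left(O,h \right)} \right)}\right) \left(1465 + 39912\right) = \left(44305 + \frac{110}{-104 + 3 \left(- \frac{25}{4}\right) \left(- \frac{1}{3}\right)}\right) \left(1465 + 39912\right) = \left(44305 + \frac{110}{-104 + \frac{25}{4}}\right) 41377 = \left(44305 + \frac{110}{- \frac{391}{4}}\right) 41377 = \left(44305 + 110 \left(- \frac{4}{391}\right)\right) 41377 = \left(44305 - \frac{440}{391}\right) 41377 = \frac{17322815}{391} \cdot 41377 = \frac{31163744185}{17}$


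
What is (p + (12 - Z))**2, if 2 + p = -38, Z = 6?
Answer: 1156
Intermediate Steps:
p = -40 (p = -2 - 38 = -40)
(p + (12 - Z))**2 = (-40 + (12 - 1*6))**2 = (-40 + (12 - 6))**2 = (-40 + 6)**2 = (-34)**2 = 1156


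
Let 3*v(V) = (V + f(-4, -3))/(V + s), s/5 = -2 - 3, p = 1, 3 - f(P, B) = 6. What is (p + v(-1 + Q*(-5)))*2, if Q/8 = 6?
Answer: 1042/399 ≈ 2.6115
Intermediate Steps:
Q = 48 (Q = 8*6 = 48)
f(P, B) = -3 (f(P, B) = 3 - 1*6 = 3 - 6 = -3)
s = -25 (s = 5*(-2 - 3) = 5*(-5) = -25)
v(V) = (-3 + V)/(3*(-25 + V)) (v(V) = ((V - 3)/(V - 25))/3 = ((-3 + V)/(-25 + V))/3 = (-3 + V)/(3*(-25 + V)))
(p + v(-1 + Q*(-5)))*2 = (1 + (-3 + (-1 + 48*(-5)))/(3*(-25 + (-1 + 48*(-5)))))*2 = (1 + (-3 + (-1 - 240))/(3*(-25 + (-1 - 240))))*2 = (1 + (-3 - 241)/(3*(-25 - 241)))*2 = (1 + (1/3)*(-244)/(-266))*2 = (1 + (1/3)*(-1/266)*(-244))*2 = (1 + 122/399)*2 = (521/399)*2 = 1042/399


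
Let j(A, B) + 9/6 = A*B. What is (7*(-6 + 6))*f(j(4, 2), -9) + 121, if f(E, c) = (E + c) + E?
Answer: 121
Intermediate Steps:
j(A, B) = -3/2 + A*B
f(E, c) = c + 2*E
(7*(-6 + 6))*f(j(4, 2), -9) + 121 = (7*(-6 + 6))*(-9 + 2*(-3/2 + 4*2)) + 121 = (7*0)*(-9 + 2*(-3/2 + 8)) + 121 = 0*(-9 + 2*(13/2)) + 121 = 0*(-9 + 13) + 121 = 0*4 + 121 = 0 + 121 = 121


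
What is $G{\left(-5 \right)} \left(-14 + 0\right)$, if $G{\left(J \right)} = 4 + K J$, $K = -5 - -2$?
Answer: $-266$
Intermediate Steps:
$K = -3$ ($K = -5 + 2 = -3$)
$G{\left(J \right)} = 4 - 3 J$
$G{\left(-5 \right)} \left(-14 + 0\right) = \left(4 - -15\right) \left(-14 + 0\right) = \left(4 + 15\right) \left(-14\right) = 19 \left(-14\right) = -266$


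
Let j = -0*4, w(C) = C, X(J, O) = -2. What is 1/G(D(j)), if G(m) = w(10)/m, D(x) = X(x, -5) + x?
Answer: -1/5 ≈ -0.20000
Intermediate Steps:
j = 0 (j = -4*0 = 0)
D(x) = -2 + x
G(m) = 10/m
1/G(D(j)) = 1/(10/(-2 + 0)) = 1/(10/(-2)) = 1/(10*(-1/2)) = 1/(-5) = -1/5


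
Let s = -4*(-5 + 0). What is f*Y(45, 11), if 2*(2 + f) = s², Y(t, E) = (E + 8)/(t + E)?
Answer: 1881/28 ≈ 67.179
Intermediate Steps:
Y(t, E) = (8 + E)/(E + t)
s = 20 (s = -4*(-5) = 20)
f = 198 (f = -2 + (½)*20² = -2 + (½)*400 = -2 + 200 = 198)
f*Y(45, 11) = 198*((8 + 11)/(11 + 45)) = 198*(19/56) = 1881/28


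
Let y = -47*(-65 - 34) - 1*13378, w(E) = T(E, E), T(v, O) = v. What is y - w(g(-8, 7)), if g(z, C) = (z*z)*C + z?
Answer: -9165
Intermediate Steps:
g(z, C) = z + C*z**2 (g(z, C) = z**2*C + z = C*z**2 + z = z + C*z**2)
w(E) = E
y = -8725 (y = -47*(-99) - 13378 = 4653 - 13378 = -8725)
y - w(g(-8, 7)) = -8725 - (-8)*(1 + 7*(-8)) = -8725 - (-8)*(1 - 56) = -8725 - (-8)*(-55) = -8725 - 1*440 = -8725 - 440 = -9165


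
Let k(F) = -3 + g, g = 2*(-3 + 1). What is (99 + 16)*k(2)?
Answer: -805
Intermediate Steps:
g = -4 (g = 2*(-2) = -4)
k(F) = -7 (k(F) = -3 - 4 = -7)
(99 + 16)*k(2) = (99 + 16)*(-7) = 115*(-7) = -805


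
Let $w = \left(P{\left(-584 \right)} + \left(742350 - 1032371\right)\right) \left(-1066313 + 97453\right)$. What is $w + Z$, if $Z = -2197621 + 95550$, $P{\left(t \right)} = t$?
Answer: $281553458229$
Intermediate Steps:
$w = 281555560300$ ($w = \left(-584 + \left(742350 - 1032371\right)\right) \left(-1066313 + 97453\right) = \left(-584 - 290021\right) \left(-968860\right) = \left(-290605\right) \left(-968860\right) = 281555560300$)
$Z = -2102071$
$w + Z = 281555560300 - 2102071 = 281553458229$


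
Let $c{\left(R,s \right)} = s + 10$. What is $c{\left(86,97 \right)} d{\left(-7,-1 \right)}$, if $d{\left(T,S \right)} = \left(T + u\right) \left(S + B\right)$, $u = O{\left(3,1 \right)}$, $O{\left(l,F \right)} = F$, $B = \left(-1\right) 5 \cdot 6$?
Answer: $19902$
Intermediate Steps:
$B = -30$ ($B = \left(-5\right) 6 = -30$)
$u = 1$
$d{\left(T,S \right)} = \left(1 + T\right) \left(-30 + S\right)$ ($d{\left(T,S \right)} = \left(T + 1\right) \left(S - 30\right) = \left(1 + T\right) \left(-30 + S\right)$)
$c{\left(R,s \right)} = 10 + s$
$c{\left(86,97 \right)} d{\left(-7,-1 \right)} = \left(10 + 97\right) \left(-30 - 1 - -210 - -7\right) = 107 \left(-30 - 1 + 210 + 7\right) = 107 \cdot 186 = 19902$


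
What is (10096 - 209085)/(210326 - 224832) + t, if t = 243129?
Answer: 3527028263/14506 ≈ 2.4314e+5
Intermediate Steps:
(10096 - 209085)/(210326 - 224832) + t = (10096 - 209085)/(210326 - 224832) + 243129 = -198989/(-14506) + 243129 = -198989*(-1/14506) + 243129 = 198989/14506 + 243129 = 3527028263/14506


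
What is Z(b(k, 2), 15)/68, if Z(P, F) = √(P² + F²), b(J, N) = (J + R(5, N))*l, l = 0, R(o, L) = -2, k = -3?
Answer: 15/68 ≈ 0.22059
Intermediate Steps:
b(J, N) = 0 (b(J, N) = (J - 2)*0 = (-2 + J)*0 = 0)
Z(P, F) = √(F² + P²)
Z(b(k, 2), 15)/68 = √(15² + 0²)/68 = √(225 + 0)*(1/68) = √225*(1/68) = 15*(1/68) = 15/68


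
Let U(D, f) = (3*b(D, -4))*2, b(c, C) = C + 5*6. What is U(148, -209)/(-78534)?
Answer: -26/13089 ≈ -0.0019864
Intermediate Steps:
b(c, C) = 30 + C (b(c, C) = C + 30 = 30 + C)
U(D, f) = 156 (U(D, f) = (3*(30 - 4))*2 = (3*26)*2 = 78*2 = 156)
U(148, -209)/(-78534) = 156/(-78534) = 156*(-1/78534) = -26/13089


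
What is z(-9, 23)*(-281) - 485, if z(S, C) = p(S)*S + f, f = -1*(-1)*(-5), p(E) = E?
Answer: -21841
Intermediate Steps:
f = -5 (f = 1*(-5) = -5)
z(S, C) = -5 + S² (z(S, C) = S*S - 5 = S² - 5 = -5 + S²)
z(-9, 23)*(-281) - 485 = (-5 + (-9)²)*(-281) - 485 = (-5 + 81)*(-281) - 485 = 76*(-281) - 485 = -21356 - 485 = -21841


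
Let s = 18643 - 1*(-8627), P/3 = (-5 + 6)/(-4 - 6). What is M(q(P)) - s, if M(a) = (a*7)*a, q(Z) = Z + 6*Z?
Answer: -2723913/100 ≈ -27239.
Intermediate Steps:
P = -3/10 (P = 3*((-5 + 6)/(-4 - 6)) = 3*(1/(-10)) = 3*(1*(-⅒)) = 3*(-⅒) = -3/10 ≈ -0.30000)
q(Z) = 7*Z
s = 27270 (s = 18643 + 8627 = 27270)
M(a) = 7*a² (M(a) = (7*a)*a = 7*a²)
M(q(P)) - s = 7*(7*(-3/10))² - 1*27270 = 7*(-21/10)² - 27270 = 7*(441/100) - 27270 = 3087/100 - 27270 = -2723913/100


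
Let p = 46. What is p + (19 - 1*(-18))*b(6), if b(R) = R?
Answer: 268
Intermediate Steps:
p + (19 - 1*(-18))*b(6) = 46 + (19 - 1*(-18))*6 = 46 + (19 + 18)*6 = 46 + 37*6 = 46 + 222 = 268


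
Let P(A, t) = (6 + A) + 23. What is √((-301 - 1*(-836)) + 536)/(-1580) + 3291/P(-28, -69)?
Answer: 3291 - 3*√119/1580 ≈ 3291.0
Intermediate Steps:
P(A, t) = 29 + A
√((-301 - 1*(-836)) + 536)/(-1580) + 3291/P(-28, -69) = √((-301 - 1*(-836)) + 536)/(-1580) + 3291/(29 - 28) = √((-301 + 836) + 536)*(-1/1580) + 3291/1 = √(535 + 536)*(-1/1580) + 3291*1 = √1071*(-1/1580) + 3291 = (3*√119)*(-1/1580) + 3291 = -3*√119/1580 + 3291 = 3291 - 3*√119/1580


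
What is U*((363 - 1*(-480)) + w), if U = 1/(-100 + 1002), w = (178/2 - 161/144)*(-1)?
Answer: 108737/129888 ≈ 0.83716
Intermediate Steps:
w = -12655/144 (w = (178*(1/2) - 161*1/144)*(-1) = (89 - 161/144)*(-1) = (12655/144)*(-1) = -12655/144 ≈ -87.882)
U = 1/902 ≈ 0.0011086
U*((363 - 1*(-480)) + w) = ((363 - 1*(-480)) - 12655/144)/902 = ((363 + 480) - 12655/144)/902 = (843 - 12655/144)/902 = (1/902)*(108737/144) = 108737/129888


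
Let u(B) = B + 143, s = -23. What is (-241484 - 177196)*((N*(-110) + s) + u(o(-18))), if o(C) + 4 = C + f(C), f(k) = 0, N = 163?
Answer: 7465901760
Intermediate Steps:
o(C) = -4 + C (o(C) = -4 + (C + 0) = -4 + C)
u(B) = 143 + B
(-241484 - 177196)*((N*(-110) + s) + u(o(-18))) = (-241484 - 177196)*((163*(-110) - 23) + (143 + (-4 - 18))) = -418680*((-17930 - 23) + (143 - 22)) = -418680*(-17953 + 121) = -418680*(-17832) = 7465901760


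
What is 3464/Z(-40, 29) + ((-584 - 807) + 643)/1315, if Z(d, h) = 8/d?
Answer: -22776548/1315 ≈ -17321.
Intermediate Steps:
3464/Z(-40, 29) + ((-584 - 807) + 643)/1315 = 3464/((8/(-40))) + ((-584 - 807) + 643)/1315 = 3464/((8*(-1/40))) + (-1391 + 643)*(1/1315) = 3464/(-⅕) - 748*1/1315 = 3464*(-5) - 748/1315 = -17320 - 748/1315 = -22776548/1315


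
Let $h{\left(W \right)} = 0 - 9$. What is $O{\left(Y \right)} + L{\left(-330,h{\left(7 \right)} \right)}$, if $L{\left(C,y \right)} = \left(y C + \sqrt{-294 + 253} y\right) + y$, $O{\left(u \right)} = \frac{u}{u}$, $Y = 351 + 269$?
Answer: $2962 - 9 i \sqrt{41} \approx 2962.0 - 57.628 i$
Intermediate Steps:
$Y = 620$
$h{\left(W \right)} = -9$
$O{\left(u \right)} = 1$
$L{\left(C,y \right)} = y + C y + i y \sqrt{41}$ ($L{\left(C,y \right)} = \left(C y + \sqrt{-41} y\right) + y = \left(C y + i \sqrt{41} y\right) + y = \left(C y + i y \sqrt{41}\right) + y = y + C y + i y \sqrt{41}$)
$O{\left(Y \right)} + L{\left(-330,h{\left(7 \right)} \right)} = 1 - 9 \left(1 - 330 + i \sqrt{41}\right) = 1 - 9 \left(-329 + i \sqrt{41}\right) = 1 + \left(2961 - 9 i \sqrt{41}\right) = 2962 - 9 i \sqrt{41}$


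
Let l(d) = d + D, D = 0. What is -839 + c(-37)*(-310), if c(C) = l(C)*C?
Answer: -425229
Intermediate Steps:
l(d) = d (l(d) = d + 0 = d)
c(C) = C² (c(C) = C*C = C²)
-839 + c(-37)*(-310) = -839 + (-37)²*(-310) = -839 + 1369*(-310) = -839 - 424390 = -425229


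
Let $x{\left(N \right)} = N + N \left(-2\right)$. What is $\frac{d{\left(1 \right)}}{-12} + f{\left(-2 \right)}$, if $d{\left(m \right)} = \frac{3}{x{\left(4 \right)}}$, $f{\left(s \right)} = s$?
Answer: $- \frac{31}{16} \approx -1.9375$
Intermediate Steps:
$x{\left(N \right)} = - N$ ($x{\left(N \right)} = N - 2 N = - N$)
$d{\left(m \right)} = - \frac{3}{4}$ ($d{\left(m \right)} = \frac{3}{\left(-1\right) 4} = \frac{3}{-4} = 3 \left(- \frac{1}{4}\right) = - \frac{3}{4}$)
$\frac{d{\left(1 \right)}}{-12} + f{\left(-2 \right)} = \frac{1}{-12} \left(- \frac{3}{4}\right) - 2 = \left(- \frac{1}{12}\right) \left(- \frac{3}{4}\right) - 2 = \frac{1}{16} - 2 = - \frac{31}{16}$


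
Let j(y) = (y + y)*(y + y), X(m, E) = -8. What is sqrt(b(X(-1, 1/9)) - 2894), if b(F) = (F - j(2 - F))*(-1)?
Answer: I*sqrt(2486) ≈ 49.86*I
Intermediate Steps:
j(y) = 4*y**2 (j(y) = (2*y)*(2*y) = 4*y**2)
b(F) = -F + 4*(2 - F)**2 (b(F) = (F - 4*(2 - F)**2)*(-1) = -F + 4*(2 - F)**2)
sqrt(b(X(-1, 1/9)) - 2894) = sqrt((-1*(-8) + 4*(-2 - 8)**2) - 2894) = sqrt((8 + 4*(-10)**2) - 2894) = sqrt((8 + 4*100) - 2894) = sqrt((8 + 400) - 2894) = sqrt(408 - 2894) = sqrt(-2486) = I*sqrt(2486)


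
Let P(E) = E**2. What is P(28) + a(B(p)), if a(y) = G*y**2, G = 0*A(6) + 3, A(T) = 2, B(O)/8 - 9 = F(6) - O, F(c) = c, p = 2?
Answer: 33232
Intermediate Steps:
B(O) = 120 - 8*O (B(O) = 72 + 8*(6 - O) = 72 + (48 - 8*O) = 120 - 8*O)
G = 3 (G = 0*2 + 3 = 0 + 3 = 3)
a(y) = 3*y**2
P(28) + a(B(p)) = 28**2 + 3*(120 - 8*2)**2 = 784 + 3*(120 - 16)**2 = 784 + 3*104**2 = 784 + 3*10816 = 784 + 32448 = 33232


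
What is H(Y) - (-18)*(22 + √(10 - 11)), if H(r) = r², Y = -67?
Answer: 4885 + 18*I ≈ 4885.0 + 18.0*I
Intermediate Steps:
H(Y) - (-18)*(22 + √(10 - 11)) = (-67)² - (-18)*(22 + √(10 - 11)) = 4489 - (-18)*(22 + √(-1)) = 4489 - (-18)*(22 + I) = 4489 - (-396 - 18*I) = 4489 + (396 + 18*I) = 4885 + 18*I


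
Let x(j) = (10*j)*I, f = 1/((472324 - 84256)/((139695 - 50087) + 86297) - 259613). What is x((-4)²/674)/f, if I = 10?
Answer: -2435564623840/3951999 ≈ -6.1629e+5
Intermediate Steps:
f = -58635/15222278899 (f = 1/(388068/(89608 + 86297) - 259613) = 1/(388068/175905 - 259613) = 1/(388068*(1/175905) - 259613) = 1/(129356/58635 - 259613) = 1/(-15222278899/58635) = -58635/15222278899 ≈ -3.8519e-6)
x(j) = 100*j (x(j) = (10*j)*10 = 100*j)
x((-4)²/674)/f = (100*((-4)²/674))/(-58635/15222278899) = (100*(16*(1/674)))*(-15222278899/58635) = (100*(8/337))*(-15222278899/58635) = (800/337)*(-15222278899/58635) = -2435564623840/3951999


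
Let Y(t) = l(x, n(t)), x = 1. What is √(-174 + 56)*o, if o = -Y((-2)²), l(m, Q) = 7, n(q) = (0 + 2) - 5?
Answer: -7*I*√118 ≈ -76.039*I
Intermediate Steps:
n(q) = -3 (n(q) = 2 - 5 = -3)
Y(t) = 7
o = -7 (o = -1*7 = -7)
√(-174 + 56)*o = √(-174 + 56)*(-7) = √(-118)*(-7) = (I*√118)*(-7) = -7*I*√118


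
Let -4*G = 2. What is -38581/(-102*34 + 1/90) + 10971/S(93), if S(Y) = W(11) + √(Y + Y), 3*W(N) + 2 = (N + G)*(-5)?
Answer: -2221460613396/1618337015 - 394956*√186/5185 ≈ -2411.5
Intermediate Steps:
G = -½ (G = -¼*2 = -½ ≈ -0.50000)
W(N) = ⅙ - 5*N/3 (W(N) = -⅔ + ((N - ½)*(-5))/3 = -⅔ + ((-½ + N)*(-5))/3 = -⅔ + (5/2 - 5*N)/3 = -⅔ + (⅚ - 5*N/3) = ⅙ - 5*N/3)
S(Y) = -109/6 + √2*√Y (S(Y) = (⅙ - 5/3*11) + √(Y + Y) = (⅙ - 55/3) + √(2*Y) = -109/6 + √2*√Y)
-38581/(-102*34 + 1/90) + 10971/S(93) = -38581/(-102*34 + 1/90) + 10971/(-109/6 + √2*√93) = -38581/(-3468 + 1/90) + 10971/(-109/6 + √186) = -38581/(-312119/90) + 10971/(-109/6 + √186) = -38581*(-90/312119) + 10971/(-109/6 + √186) = 3472290/312119 + 10971/(-109/6 + √186)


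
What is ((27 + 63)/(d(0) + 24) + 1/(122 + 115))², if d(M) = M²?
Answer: 12666481/898704 ≈ 14.094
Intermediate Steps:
((27 + 63)/(d(0) + 24) + 1/(122 + 115))² = ((27 + 63)/(0² + 24) + 1/(122 + 115))² = (90/(0 + 24) + 1/237)² = (90/24 + 1/237)² = (90*(1/24) + 1/237)² = (15/4 + 1/237)² = (3559/948)² = 12666481/898704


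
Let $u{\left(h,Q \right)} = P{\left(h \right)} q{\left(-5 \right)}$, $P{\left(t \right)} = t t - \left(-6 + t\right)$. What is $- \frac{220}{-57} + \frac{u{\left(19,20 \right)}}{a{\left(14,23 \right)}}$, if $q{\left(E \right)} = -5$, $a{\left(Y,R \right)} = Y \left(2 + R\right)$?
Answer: $- \frac{2218}{1995} \approx -1.1118$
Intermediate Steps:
$P{\left(t \right)} = 6 + t^{2} - t$ ($P{\left(t \right)} = t^{2} - \left(-6 + t\right) = 6 + t^{2} - t$)
$u{\left(h,Q \right)} = -30 - 5 h^{2} + 5 h$ ($u{\left(h,Q \right)} = \left(6 + h^{2} - h\right) \left(-5\right) = -30 - 5 h^{2} + 5 h$)
$- \frac{220}{-57} + \frac{u{\left(19,20 \right)}}{a{\left(14,23 \right)}} = - \frac{220}{-57} + \frac{-30 - 5 \cdot 19^{2} + 5 \cdot 19}{14 \left(2 + 23\right)} = \left(-220\right) \left(- \frac{1}{57}\right) + \frac{-30 - 1805 + 95}{14 \cdot 25} = \frac{220}{57} + \frac{-30 - 1805 + 95}{350} = \frac{220}{57} - \frac{174}{35} = - \frac{2218}{1995}$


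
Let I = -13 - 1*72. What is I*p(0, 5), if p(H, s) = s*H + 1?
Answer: -85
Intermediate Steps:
p(H, s) = 1 + H*s (p(H, s) = H*s + 1 = 1 + H*s)
I = -85 (I = -13 - 72 = -85)
I*p(0, 5) = -85*(1 + 0*5) = -85*(1 + 0) = -85*1 = -85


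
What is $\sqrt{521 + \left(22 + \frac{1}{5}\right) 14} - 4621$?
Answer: $-4621 + \frac{\sqrt{20795}}{5} \approx -4592.2$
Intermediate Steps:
$\sqrt{521 + \left(22 + \frac{1}{5}\right) 14} - 4621 = \sqrt{521 + \frac{111}{5} \cdot 14} - 4621 = \sqrt{521 + \frac{1554}{5}} - 4621 = \sqrt{\frac{4159}{5}} - 4621 = \frac{\sqrt{20795}}{5} - 4621 = -4621 + \frac{\sqrt{20795}}{5}$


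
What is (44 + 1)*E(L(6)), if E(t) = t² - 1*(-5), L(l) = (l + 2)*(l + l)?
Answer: 414945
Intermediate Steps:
L(l) = 2*l*(2 + l) (L(l) = (2 + l)*(2*l) = 2*l*(2 + l))
E(t) = 5 + t² (E(t) = t² + 5 = 5 + t²)
(44 + 1)*E(L(6)) = (44 + 1)*(5 + (2*6*(2 + 6))²) = 45*(5 + (2*6*8)²) = 45*(5 + 96²) = 45*(5 + 9216) = 45*9221 = 414945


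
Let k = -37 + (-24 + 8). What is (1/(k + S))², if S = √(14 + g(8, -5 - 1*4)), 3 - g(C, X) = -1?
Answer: (53 - 3*√2)⁻² ≈ 0.00042065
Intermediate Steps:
g(C, X) = 4 (g(C, X) = 3 - 1*(-1) = 3 + 1 = 4)
k = -53 (k = -37 - 16 = -53)
S = 3*√2 (S = √(14 + 4) = √18 = 3*√2 ≈ 4.2426)
(1/(k + S))² = (1/(-53 + 3*√2))² = (-53 + 3*√2)⁻²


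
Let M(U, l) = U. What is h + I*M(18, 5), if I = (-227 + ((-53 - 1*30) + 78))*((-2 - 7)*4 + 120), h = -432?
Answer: -351216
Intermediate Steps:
I = -19488 (I = (-227 + ((-53 - 30) + 78))*(-9*4 + 120) = (-227 + (-83 + 78))*(-36 + 120) = (-227 - 5)*84 = -232*84 = -19488)
h + I*M(18, 5) = -432 - 19488*18 = -432 - 350784 = -351216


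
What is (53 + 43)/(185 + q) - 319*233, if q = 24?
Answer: -15534247/209 ≈ -74327.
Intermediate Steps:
(53 + 43)/(185 + q) - 319*233 = (53 + 43)/(185 + 24) - 319*233 = 96/209 - 74327 = -15534247/209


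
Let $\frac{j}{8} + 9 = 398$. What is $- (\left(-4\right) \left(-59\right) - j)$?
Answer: $2876$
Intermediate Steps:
$j = 3112$ ($j = -72 + 8 \cdot 398 = -72 + 3184 = 3112$)
$- (\left(-4\right) \left(-59\right) - j) = - (\left(-4\right) \left(-59\right) - 3112) = - (236 - 3112) = \left(-1\right) \left(-2876\right) = 2876$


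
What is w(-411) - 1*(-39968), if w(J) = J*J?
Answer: 208889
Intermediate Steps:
w(J) = J²
w(-411) - 1*(-39968) = (-411)² - 1*(-39968) = 168921 + 39968 = 208889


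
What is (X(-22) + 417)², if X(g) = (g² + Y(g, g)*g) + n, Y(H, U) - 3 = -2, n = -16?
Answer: 744769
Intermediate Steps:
Y(H, U) = 1 (Y(H, U) = 3 - 2 = 1)
X(g) = -16 + g + g² (X(g) = (g² + 1*g) - 16 = (g² + g) - 16 = (g + g²) - 16 = -16 + g + g²)
(X(-22) + 417)² = ((-16 - 22 + (-22)²) + 417)² = ((-16 - 22 + 484) + 417)² = (446 + 417)² = 863² = 744769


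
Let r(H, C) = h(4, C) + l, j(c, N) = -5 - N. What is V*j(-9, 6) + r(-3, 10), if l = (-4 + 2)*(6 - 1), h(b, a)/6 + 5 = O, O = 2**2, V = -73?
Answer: 787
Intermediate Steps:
O = 4
h(b, a) = -6 (h(b, a) = -30 + 6*4 = -30 + 24 = -6)
l = -10 (l = -2*5 = -10)
r(H, C) = -16 (r(H, C) = -6 - 10 = -16)
V*j(-9, 6) + r(-3, 10) = -73*(-5 - 1*6) - 16 = -73*(-5 - 6) - 16 = -73*(-11) - 16 = 803 - 16 = 787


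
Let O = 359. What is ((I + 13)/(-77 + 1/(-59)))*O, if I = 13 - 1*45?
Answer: 402439/4544 ≈ 88.565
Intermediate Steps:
I = -32 (I = 13 - 45 = -32)
((I + 13)/(-77 + 1/(-59)))*O = ((-32 + 13)/(-77 + 1/(-59)))*359 = -19/(-77 - 1/59)*359 = -19/(-4544/59)*359 = -19*(-59/4544)*359 = (1121/4544)*359 = 402439/4544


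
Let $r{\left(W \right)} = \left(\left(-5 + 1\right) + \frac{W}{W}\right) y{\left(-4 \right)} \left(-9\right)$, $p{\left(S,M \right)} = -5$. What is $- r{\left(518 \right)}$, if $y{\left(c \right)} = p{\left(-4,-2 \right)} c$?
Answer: $-540$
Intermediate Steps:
$y{\left(c \right)} = - 5 c$
$r{\left(W \right)} = 540$ ($r{\left(W \right)} = \left(\left(-5 + 1\right) + \frac{W}{W}\right) \left(\left(-5\right) \left(-4\right)\right) \left(-9\right) = \left(-4 + 1\right) 20 \left(-9\right) = \left(-3\right) 20 \left(-9\right) = \left(-60\right) \left(-9\right) = 540$)
$- r{\left(518 \right)} = \left(-1\right) 540 = -540$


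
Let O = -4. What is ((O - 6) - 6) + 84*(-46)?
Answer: -3880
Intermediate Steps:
((O - 6) - 6) + 84*(-46) = ((-4 - 6) - 6) + 84*(-46) = (-10 - 6) - 3864 = -16 - 3864 = -3880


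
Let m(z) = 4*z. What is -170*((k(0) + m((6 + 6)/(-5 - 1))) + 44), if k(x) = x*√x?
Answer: -6120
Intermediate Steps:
k(x) = x^(3/2)
-170*((k(0) + m((6 + 6)/(-5 - 1))) + 44) = -170*((0^(3/2) + 4*((6 + 6)/(-5 - 1))) + 44) = -170*((0 + 4*(12/(-6))) + 44) = -170*((0 + 4*(12*(-⅙))) + 44) = -170*((0 + 4*(-2)) + 44) = -170*((0 - 8) + 44) = -170*(-8 + 44) = -170*36 = -6120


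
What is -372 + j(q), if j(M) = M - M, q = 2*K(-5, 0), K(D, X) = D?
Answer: -372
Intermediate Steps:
q = -10 (q = 2*(-5) = -10)
j(M) = 0
-372 + j(q) = -372 + 0 = -372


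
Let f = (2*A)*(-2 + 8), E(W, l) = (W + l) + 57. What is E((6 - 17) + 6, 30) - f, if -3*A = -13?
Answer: 30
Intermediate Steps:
A = 13/3 (A = -1/3*(-13) = 13/3 ≈ 4.3333)
E(W, l) = 57 + W + l
f = 52 (f = (2*(13/3))*(-2 + 8) = (26/3)*6 = 52)
E((6 - 17) + 6, 30) - f = (57 + ((6 - 17) + 6) + 30) - 1*52 = (57 + (-11 + 6) + 30) - 52 = (57 - 5 + 30) - 52 = 82 - 52 = 30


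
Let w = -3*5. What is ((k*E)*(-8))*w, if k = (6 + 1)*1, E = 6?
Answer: 5040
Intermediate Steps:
k = 7 (k = 7*1 = 7)
w = -15
((k*E)*(-8))*w = ((7*6)*(-8))*(-15) = (42*(-8))*(-15) = -336*(-15) = 5040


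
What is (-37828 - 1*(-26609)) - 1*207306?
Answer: -218525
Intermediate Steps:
(-37828 - 1*(-26609)) - 1*207306 = (-37828 + 26609) - 207306 = -11219 - 207306 = -218525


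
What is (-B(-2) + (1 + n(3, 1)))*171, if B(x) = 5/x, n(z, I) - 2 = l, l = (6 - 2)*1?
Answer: 3249/2 ≈ 1624.5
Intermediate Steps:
l = 4 (l = 4*1 = 4)
n(z, I) = 6 (n(z, I) = 2 + 4 = 6)
(-B(-2) + (1 + n(3, 1)))*171 = (-5/(-2) + (1 + 6))*171 = (-5*(-1)/2 + 7)*171 = (-1*(-5/2) + 7)*171 = (5/2 + 7)*171 = (19/2)*171 = 3249/2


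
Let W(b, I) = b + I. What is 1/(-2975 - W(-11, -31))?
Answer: -1/2933 ≈ -0.00034095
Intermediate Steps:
W(b, I) = I + b
1/(-2975 - W(-11, -31)) = 1/(-2975 - (-31 - 11)) = 1/(-2975 - 1*(-42)) = 1/(-2975 + 42) = 1/(-2933) = -1/2933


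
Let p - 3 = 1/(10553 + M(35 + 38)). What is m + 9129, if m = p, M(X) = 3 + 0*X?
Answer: 96397393/10556 ≈ 9132.0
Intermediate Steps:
M(X) = 3 (M(X) = 3 + 0 = 3)
p = 31669/10556 (p = 3 + 1/(10553 + 3) = 3 + 1/10556 = 31669/10556 ≈ 3.0001)
m = 31669/10556 ≈ 3.0001
m + 9129 = 31669/10556 + 9129 = 96397393/10556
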